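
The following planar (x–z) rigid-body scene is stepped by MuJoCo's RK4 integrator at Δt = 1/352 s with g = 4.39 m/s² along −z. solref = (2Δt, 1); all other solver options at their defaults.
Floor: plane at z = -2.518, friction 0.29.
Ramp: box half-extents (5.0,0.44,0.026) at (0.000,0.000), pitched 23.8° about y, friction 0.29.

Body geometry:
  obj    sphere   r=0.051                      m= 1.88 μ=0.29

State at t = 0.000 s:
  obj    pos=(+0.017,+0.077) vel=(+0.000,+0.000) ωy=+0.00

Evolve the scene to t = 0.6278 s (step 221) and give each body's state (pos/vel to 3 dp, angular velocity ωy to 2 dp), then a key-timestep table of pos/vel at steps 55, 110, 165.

State at t = 0.6278 s:
  obj    pos=(+0.245,-0.024) vel=(+0.727,-0.321) ωy=+15.58

Key-timestep trajectory:
   step    t(s)  obj.x    obj.z    obj.vx   obj.vz 
     55  0.1562   +0.031  +0.070  +0.181  -0.080
    110  0.3125   +0.073  +0.052  +0.362  -0.160
    165  0.4688   +0.144  +0.021  +0.543  -0.239


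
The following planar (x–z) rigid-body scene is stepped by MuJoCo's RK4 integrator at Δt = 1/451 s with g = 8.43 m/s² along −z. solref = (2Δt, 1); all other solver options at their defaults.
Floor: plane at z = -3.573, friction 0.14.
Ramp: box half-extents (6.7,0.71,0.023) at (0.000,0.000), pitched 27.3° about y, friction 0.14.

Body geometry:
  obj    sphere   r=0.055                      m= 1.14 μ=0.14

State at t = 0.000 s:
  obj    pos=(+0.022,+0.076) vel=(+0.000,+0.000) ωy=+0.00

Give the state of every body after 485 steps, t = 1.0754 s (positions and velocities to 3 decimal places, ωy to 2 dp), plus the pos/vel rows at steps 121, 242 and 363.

State at t = 1.0754 s:
  obj    pos=(+1.474,-0.673) vel=(+2.695,-1.394) ωy=+51.06

Key-timestep trajectory:
   step    t(s)  obj.x    obj.z    obj.vx   obj.vz 
    121  0.2683   +0.113  +0.029  +0.676  -0.346
    242  0.5366   +0.385  -0.111  +1.346  -0.699
    363  0.8049   +0.836  -0.344  +2.020  -1.040


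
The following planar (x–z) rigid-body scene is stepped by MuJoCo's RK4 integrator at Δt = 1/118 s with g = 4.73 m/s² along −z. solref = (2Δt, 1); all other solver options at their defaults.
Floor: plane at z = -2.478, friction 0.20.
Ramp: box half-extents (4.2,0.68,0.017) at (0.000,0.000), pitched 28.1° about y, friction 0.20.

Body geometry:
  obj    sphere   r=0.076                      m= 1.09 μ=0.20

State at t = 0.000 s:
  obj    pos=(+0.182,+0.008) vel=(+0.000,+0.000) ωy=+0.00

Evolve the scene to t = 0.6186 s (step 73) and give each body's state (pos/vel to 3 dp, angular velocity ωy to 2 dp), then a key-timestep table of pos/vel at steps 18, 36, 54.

State at t = 0.6186 s:
  obj    pos=(+0.451,-0.135) vel=(+0.869,-0.464) ωy=+12.94

Key-timestep trajectory:
   step    t(s)  obj.x    obj.z    obj.vx   obj.vz 
     18  0.1525   +0.198  -0.001  +0.214  -0.114
     36  0.3051   +0.247  -0.027  +0.428  -0.229
     54  0.4576   +0.329  -0.070  +0.643  -0.343


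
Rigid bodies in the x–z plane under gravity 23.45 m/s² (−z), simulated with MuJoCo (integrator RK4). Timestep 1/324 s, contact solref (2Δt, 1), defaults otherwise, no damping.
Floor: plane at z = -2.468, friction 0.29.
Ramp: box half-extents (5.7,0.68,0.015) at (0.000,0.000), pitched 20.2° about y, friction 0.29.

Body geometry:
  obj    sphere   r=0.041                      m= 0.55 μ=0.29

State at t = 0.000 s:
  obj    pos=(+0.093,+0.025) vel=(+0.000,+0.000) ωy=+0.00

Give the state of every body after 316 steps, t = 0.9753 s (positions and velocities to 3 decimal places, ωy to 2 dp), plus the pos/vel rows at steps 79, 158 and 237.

State at t = 0.9753 s:
  obj    pos=(+2.675,-0.924) vel=(+5.294,-1.948) ωy=+137.57

Key-timestep trajectory:
   step    t(s)  obj.x    obj.z    obj.vx   obj.vz 
     79  0.2438   +0.255  -0.034  +1.324  -0.487
    158  0.4877   +0.739  -0.212  +2.647  -0.974
    237  0.7315   +1.545  -0.509  +3.970  -1.461


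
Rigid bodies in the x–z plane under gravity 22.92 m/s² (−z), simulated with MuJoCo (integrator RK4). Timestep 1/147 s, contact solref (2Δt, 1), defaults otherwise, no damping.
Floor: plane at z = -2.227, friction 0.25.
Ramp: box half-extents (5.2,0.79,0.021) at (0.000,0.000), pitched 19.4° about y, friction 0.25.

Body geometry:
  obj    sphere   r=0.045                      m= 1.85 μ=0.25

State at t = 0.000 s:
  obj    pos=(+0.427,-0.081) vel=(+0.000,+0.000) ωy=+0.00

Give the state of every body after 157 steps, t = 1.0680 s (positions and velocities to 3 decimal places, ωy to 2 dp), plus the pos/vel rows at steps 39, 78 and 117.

State at t = 1.0680 s:
  obj    pos=(+3.353,-1.111) vel=(+5.478,-1.929) ωy=+129.04

Key-timestep trajectory:
   step    t(s)  obj.x    obj.z    obj.vx   obj.vz 
     39  0.2653   +0.608  -0.144  +1.361  -0.479
     78  0.5306   +1.149  -0.335  +2.722  -0.958
    117  0.7959   +2.052  -0.653  +4.082  -1.438


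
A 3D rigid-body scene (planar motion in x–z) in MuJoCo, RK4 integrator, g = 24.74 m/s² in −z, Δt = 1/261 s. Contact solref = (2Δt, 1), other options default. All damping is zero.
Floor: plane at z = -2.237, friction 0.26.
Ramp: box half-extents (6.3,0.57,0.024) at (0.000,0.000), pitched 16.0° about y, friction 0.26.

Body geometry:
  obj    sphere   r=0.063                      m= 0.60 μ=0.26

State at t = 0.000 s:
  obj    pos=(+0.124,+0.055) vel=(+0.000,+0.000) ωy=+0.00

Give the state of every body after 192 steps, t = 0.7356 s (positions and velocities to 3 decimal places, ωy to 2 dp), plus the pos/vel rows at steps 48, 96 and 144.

State at t = 0.7356 s:
  obj    pos=(+1.391,-0.308) vel=(+3.445,-0.988) ωy=+56.87

Key-timestep trajectory:
   step    t(s)  obj.x    obj.z    obj.vx   obj.vz 
     48  0.1839   +0.203  +0.032  +0.861  -0.247
     96  0.3678   +0.441  -0.036  +1.722  -0.494
    144  0.5517   +0.837  -0.149  +2.583  -0.741


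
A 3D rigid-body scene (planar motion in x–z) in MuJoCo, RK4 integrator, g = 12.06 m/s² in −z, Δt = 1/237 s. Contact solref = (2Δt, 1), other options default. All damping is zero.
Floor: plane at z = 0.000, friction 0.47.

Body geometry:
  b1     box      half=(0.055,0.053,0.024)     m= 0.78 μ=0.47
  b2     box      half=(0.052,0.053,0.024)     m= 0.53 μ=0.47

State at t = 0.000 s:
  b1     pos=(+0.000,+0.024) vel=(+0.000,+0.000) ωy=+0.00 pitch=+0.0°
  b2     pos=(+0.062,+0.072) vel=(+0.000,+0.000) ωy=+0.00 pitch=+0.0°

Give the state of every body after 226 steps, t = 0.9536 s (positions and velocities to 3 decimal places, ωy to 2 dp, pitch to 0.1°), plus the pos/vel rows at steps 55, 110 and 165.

State at t = 0.9536 s:
  b1     pos=(+0.000,+0.024) vel=(+0.000,+0.000) ωy=+0.00 pitch=+0.0°
  b2     pos=(+0.116,+0.052) vel=(+0.000,+0.000) ωy=+0.00 pitch=+90.0°

Key-timestep trajectory:
   step    t(s)  b1.x    b1.z    b1.vx   b1.vz   b2.x    b2.z    b2.vx   b2.vz 
     55  0.2321   +0.000  +0.024  +0.000  +0.000   +0.093  +0.057  +0.189  -0.003
    110  0.4641   +0.000  +0.024  +0.000  +0.000   +0.127  +0.056  -0.058  -0.013
    165  0.6962   +0.000  +0.024  +0.000  +0.000   +0.118  +0.053  +0.043  +0.029


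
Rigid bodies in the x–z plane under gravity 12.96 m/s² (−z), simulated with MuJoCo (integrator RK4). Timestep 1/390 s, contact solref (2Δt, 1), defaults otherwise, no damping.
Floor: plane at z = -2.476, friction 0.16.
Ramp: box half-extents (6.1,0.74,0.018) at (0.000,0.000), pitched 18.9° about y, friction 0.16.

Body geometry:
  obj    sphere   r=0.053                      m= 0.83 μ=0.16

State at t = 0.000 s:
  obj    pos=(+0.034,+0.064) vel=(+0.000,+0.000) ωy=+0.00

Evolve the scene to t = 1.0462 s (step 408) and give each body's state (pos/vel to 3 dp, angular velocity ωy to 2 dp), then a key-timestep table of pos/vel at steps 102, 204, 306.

State at t = 1.0462 s:
  obj    pos=(+1.586,-0.468) vel=(+2.968,-1.016) ωy=+59.18

Key-timestep trajectory:
   step    t(s)  obj.x    obj.z    obj.vx   obj.vz 
    102  0.2615   +0.131  +0.030  +0.742  -0.254
    204  0.5231   +0.422  -0.069  +1.484  -0.508
    306  0.7846   +0.907  -0.236  +2.226  -0.762


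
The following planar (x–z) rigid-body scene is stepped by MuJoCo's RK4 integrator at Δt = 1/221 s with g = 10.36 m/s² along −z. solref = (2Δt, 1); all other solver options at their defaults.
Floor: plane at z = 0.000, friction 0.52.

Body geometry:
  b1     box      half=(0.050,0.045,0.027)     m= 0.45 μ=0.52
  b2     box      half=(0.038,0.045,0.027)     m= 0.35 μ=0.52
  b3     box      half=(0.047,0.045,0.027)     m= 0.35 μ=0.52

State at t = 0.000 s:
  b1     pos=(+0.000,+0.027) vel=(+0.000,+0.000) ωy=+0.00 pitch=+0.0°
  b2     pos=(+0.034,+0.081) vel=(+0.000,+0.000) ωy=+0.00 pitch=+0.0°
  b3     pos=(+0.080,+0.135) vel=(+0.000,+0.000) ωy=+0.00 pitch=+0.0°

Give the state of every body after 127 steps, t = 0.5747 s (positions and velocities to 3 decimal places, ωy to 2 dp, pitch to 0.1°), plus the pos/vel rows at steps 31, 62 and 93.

State at t = 0.5747 s:
  b1     pos=(+0.000,+0.027) vel=(+0.000,+0.000) ωy=+0.00 pitch=+0.0°
  b2     pos=(+0.034,+0.081) vel=(+0.000,+0.000) ωy=+0.00 pitch=+0.0°
  b3     pos=(+0.104,+0.047) vel=(+0.000,+0.000) ωy=+0.00 pitch=+90.0°

Key-timestep trajectory:
   step    t(s)  b1.x    b1.z    b1.vx   b1.vz   b2.x    b2.z    b2.vx   b2.vz   b3.x    b3.z    b3.vx   b3.vz 
     31  0.1403   +0.000  +0.027  +0.000  +0.000   +0.034  +0.081  +0.000  +0.000   +0.094  +0.126  +0.194  -0.221
     62  0.2805   +0.000  +0.027  +0.000  +0.000   +0.034  +0.081  +0.000  +0.000   +0.115  +0.051  -0.055  +0.044
     93  0.4208   +0.000  +0.027  +0.000  +0.000   +0.034  +0.081  +0.000  +0.001   +0.102  +0.048  +0.091  -0.047


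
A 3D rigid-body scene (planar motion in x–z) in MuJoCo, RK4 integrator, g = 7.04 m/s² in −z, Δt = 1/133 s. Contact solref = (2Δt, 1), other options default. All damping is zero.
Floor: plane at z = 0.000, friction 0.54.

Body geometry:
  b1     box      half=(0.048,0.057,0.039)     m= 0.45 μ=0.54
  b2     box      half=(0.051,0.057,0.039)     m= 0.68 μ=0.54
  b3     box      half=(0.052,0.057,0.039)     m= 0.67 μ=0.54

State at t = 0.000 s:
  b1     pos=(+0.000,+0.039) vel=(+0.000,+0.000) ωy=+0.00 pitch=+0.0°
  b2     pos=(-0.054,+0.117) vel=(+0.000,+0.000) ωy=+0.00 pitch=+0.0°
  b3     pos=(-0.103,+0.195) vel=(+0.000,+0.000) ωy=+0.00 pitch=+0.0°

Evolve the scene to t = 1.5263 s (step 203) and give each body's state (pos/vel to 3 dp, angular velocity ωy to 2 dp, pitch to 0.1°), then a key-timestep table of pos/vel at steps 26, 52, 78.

State at t = 1.5263 s:
  b1     pos=(+0.000,+0.039) vel=(+0.000,+0.000) ωy=+0.00 pitch=+0.0°
  b2     pos=(-0.102,+0.051) vel=(+0.000,+0.000) ωy=+0.00 pitch=-90.0°
  b3     pos=(-0.324,+0.039) vel=(+0.000,+0.000) ωy=+0.00 pitch=+180.0°

Key-timestep trajectory:
   step    t(s)  b1.x    b1.z    b1.vx   b1.vz   b2.x    b2.z    b2.vx   b2.vz   b3.x    b3.z    b3.vx   b3.vz 
     26  0.1955   +0.000  +0.039  +0.001  +0.000   -0.070  +0.110  -0.178  -0.122   -0.149  +0.159  -0.444  -0.529
     52  0.3910   +0.000  +0.039  +0.000  +0.000   -0.107  +0.053  -0.016  +0.080   -0.242  +0.058  -0.298  +0.217
     78  0.5865   +0.000  +0.039  +0.000  +0.000   -0.102  +0.051  +0.001  +0.001   -0.295  +0.059  -0.321  -0.145


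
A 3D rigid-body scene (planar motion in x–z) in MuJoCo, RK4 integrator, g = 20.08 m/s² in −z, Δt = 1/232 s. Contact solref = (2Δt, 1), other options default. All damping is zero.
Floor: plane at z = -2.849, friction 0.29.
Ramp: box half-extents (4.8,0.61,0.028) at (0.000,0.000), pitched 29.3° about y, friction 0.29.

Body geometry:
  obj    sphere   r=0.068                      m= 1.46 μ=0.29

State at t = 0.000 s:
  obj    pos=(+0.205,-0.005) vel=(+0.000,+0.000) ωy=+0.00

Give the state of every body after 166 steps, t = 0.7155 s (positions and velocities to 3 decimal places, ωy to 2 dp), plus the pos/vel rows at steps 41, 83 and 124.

State at t = 0.7155 s:
  obj    pos=(+1.772,-0.884) vel=(+4.380,-2.458) ωy=+73.84

Key-timestep trajectory:
   step    t(s)  obj.x    obj.z    obj.vx   obj.vz 
     41  0.1767   +0.301  -0.059  +1.082  -0.607
     83  0.3578   +0.597  -0.225  +2.190  -1.229
    124  0.5345   +1.080  -0.496  +3.272  -1.836


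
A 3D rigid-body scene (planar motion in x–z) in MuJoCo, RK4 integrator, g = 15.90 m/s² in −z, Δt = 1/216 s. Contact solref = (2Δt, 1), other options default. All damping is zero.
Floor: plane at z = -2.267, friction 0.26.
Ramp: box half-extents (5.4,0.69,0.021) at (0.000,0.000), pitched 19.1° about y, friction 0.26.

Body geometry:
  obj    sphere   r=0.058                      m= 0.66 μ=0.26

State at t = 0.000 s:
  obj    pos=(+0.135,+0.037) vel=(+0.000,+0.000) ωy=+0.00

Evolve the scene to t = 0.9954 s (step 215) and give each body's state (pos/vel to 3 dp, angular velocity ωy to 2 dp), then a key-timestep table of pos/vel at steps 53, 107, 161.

State at t = 0.9954 s:
  obj    pos=(+1.875,-0.566) vel=(+3.495,-1.210) ωy=+63.77

Key-timestep trajectory:
   step    t(s)  obj.x    obj.z    obj.vx   obj.vz 
     53  0.2454   +0.241  +0.000  +0.862  -0.298
    107  0.4954   +0.566  -0.112  +1.740  -0.602
    161  0.7454   +1.111  -0.301  +2.618  -0.906


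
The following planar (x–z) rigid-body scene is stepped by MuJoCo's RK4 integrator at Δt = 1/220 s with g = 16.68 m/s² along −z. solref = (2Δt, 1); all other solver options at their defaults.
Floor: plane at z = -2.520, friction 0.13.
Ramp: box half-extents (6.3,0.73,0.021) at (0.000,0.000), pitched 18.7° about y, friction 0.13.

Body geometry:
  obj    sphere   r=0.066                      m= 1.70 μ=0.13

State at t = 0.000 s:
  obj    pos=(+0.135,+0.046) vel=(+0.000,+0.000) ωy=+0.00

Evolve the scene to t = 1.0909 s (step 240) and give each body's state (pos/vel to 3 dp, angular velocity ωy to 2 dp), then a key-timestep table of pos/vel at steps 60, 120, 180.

State at t = 1.0909 s:
  obj    pos=(+2.288,-0.683) vel=(+3.947,-1.336) ωy=+63.12

Key-timestep trajectory:
   step    t(s)  obj.x    obj.z    obj.vx   obj.vz 
     60  0.2727   +0.270  +0.001  +0.987  -0.334
    120  0.5455   +0.673  -0.136  +1.974  -0.668
    180  0.8182   +1.346  -0.364  +2.961  -1.002


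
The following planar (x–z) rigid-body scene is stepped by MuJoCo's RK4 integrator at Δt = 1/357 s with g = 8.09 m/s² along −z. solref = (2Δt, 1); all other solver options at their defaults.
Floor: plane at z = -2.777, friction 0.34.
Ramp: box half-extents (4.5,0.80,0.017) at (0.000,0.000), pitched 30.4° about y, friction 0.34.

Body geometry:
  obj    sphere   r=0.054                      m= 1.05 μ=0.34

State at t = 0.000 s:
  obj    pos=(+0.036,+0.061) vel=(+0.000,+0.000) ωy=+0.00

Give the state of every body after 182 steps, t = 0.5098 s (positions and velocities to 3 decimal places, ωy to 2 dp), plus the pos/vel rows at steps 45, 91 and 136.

State at t = 0.5098 s:
  obj    pos=(+0.364,-0.131) vel=(+1.286,-0.754) ωy=+27.60

Key-timestep trajectory:
   step    t(s)  obj.x    obj.z    obj.vx   obj.vz 
     45  0.1261   +0.056  +0.049  +0.318  -0.187
     91  0.2549   +0.118  +0.013  +0.643  -0.377
    136  0.3810   +0.219  -0.046  +0.961  -0.564


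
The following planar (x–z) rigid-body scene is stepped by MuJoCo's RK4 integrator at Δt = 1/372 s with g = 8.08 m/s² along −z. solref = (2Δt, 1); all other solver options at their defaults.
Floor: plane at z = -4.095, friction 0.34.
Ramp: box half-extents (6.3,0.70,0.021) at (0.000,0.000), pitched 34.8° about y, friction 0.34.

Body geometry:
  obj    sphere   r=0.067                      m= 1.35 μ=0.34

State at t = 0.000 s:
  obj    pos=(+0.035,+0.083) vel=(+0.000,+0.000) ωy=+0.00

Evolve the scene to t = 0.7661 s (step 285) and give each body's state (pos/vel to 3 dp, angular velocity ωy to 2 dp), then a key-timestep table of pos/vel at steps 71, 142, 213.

State at t = 0.7661 s:
  obj    pos=(+0.829,-0.469) vel=(+2.072,-1.440) ωy=+37.66

Key-timestep trajectory:
   step    t(s)  obj.x    obj.z    obj.vx   obj.vz 
     71  0.1909   +0.084  +0.049  +0.516  -0.359
    142  0.3817   +0.232  -0.054  +1.033  -0.718
    213  0.5726   +0.478  -0.225  +1.549  -1.076


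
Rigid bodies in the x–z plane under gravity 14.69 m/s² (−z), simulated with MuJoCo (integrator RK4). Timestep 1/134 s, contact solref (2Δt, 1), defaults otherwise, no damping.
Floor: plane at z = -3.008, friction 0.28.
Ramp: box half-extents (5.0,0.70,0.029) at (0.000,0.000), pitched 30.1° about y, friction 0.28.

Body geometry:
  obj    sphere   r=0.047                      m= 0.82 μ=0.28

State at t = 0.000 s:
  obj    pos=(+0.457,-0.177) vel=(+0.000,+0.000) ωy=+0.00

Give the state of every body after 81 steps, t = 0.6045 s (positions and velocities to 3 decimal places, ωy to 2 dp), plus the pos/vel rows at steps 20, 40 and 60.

State at t = 0.6045 s:
  obj    pos=(+1.289,-0.659) vel=(+2.752,-1.595) ωy=+67.64

Key-timestep trajectory:
   step    t(s)  obj.x    obj.z    obj.vx   obj.vz 
     20  0.1493   +0.508  -0.207  +0.680  -0.394
     40  0.2985   +0.660  -0.295  +1.359  -0.788
     60  0.4478   +0.914  -0.442  +2.039  -1.182


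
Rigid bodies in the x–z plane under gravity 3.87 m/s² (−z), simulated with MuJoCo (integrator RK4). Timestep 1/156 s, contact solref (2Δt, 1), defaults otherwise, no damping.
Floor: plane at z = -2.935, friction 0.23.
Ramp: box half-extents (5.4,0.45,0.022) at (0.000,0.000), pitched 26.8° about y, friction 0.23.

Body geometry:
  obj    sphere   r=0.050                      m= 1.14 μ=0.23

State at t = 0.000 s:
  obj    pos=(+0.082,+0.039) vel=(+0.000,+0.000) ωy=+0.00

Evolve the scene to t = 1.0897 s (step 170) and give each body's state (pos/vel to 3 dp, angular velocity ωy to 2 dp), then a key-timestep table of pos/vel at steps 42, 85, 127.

State at t = 1.0897 s:
  obj    pos=(+0.743,-0.295) vel=(+1.212,-0.612) ωy=+27.16

Key-timestep trajectory:
   step    t(s)  obj.x    obj.z    obj.vx   obj.vz 
     42  0.2692   +0.122  +0.019  +0.300  -0.151
     85  0.5449   +0.247  -0.044  +0.606  -0.306
    127  0.8141   +0.451  -0.147  +0.906  -0.458


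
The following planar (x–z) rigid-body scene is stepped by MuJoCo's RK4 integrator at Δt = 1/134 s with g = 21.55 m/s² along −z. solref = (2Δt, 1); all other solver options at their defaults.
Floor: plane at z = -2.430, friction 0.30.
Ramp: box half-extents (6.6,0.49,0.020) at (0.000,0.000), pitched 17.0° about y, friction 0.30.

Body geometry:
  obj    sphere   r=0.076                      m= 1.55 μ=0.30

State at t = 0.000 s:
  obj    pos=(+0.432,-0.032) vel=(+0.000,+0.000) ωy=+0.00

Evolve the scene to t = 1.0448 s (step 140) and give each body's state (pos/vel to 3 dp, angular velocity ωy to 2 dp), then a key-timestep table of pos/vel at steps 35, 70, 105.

State at t = 1.0448 s:
  obj    pos=(+2.781,-0.750) vel=(+4.496,-1.375) ωy=+61.86

Key-timestep trajectory:
   step    t(s)  obj.x    obj.z    obj.vx   obj.vz 
     35  0.2612   +0.579  -0.077  +1.124  -0.344
     70  0.5224   +1.019  -0.211  +2.248  -0.687
    105  0.7836   +1.753  -0.436  +3.372  -1.031


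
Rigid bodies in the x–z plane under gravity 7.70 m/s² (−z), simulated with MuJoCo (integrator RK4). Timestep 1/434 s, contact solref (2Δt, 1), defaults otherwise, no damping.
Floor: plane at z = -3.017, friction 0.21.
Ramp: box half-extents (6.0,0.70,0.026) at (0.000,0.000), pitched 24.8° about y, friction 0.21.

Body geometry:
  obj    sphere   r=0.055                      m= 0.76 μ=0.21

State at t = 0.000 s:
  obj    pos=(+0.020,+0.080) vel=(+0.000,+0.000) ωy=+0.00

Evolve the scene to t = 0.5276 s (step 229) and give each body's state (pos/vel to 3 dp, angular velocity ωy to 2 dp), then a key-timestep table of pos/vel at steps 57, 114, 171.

State at t = 0.5276 s:
  obj    pos=(+0.312,-0.055) vel=(+1.105,-0.511) ωy=+22.13

Key-timestep trajectory:
   step    t(s)  obj.x    obj.z    obj.vx   obj.vz 
     57  0.1313   +0.038  +0.072  +0.275  -0.127
    114  0.2627   +0.092  +0.047  +0.550  -0.254
    171  0.3940   +0.183  +0.005  +0.825  -0.381


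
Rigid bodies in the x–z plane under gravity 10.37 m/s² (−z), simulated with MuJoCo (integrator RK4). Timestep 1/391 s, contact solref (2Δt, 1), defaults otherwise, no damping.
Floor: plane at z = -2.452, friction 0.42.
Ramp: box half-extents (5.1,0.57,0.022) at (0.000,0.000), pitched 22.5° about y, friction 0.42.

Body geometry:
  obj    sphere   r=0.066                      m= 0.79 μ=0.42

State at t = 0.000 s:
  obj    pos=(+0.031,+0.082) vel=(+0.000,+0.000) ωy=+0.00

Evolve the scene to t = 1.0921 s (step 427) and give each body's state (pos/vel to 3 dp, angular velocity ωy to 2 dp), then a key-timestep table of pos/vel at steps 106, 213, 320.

State at t = 1.0921 s:
  obj    pos=(+1.593,-0.565) vel=(+2.860,-1.185) ωy=+46.90

Key-timestep trajectory:
   step    t(s)  obj.x    obj.z    obj.vx   obj.vz 
    106  0.2711   +0.127  +0.042  +0.710  -0.294
    213  0.5448   +0.420  -0.079  +1.427  -0.591
    320  0.8184   +0.908  -0.281  +2.143  -0.888


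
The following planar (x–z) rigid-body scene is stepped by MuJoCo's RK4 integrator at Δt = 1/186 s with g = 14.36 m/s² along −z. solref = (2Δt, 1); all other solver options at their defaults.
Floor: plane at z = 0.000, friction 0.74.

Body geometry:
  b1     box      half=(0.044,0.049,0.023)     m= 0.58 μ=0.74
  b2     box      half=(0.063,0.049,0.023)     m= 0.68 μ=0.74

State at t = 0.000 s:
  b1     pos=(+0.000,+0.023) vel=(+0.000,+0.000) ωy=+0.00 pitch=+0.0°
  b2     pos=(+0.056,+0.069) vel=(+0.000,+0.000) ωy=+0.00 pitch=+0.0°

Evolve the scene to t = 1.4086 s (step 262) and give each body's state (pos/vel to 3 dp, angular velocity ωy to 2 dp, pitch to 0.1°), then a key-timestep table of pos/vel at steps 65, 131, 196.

State at t = 1.4086 s:
  b1     pos=(-0.001,+0.023) vel=(-0.001,+0.000) ωy=+0.00 pitch=+0.0°
  b2     pos=(+0.067,+0.057) vel=(+0.000,-0.001) ωy=-0.02 pitch=+37.6°

Key-timestep trajectory:
   step    t(s)  b1.x    b1.z    b1.vx   b1.vz   b2.x    b2.z    b2.vx   b2.vz 
     65  0.3495   +0.000  +0.023  -0.001  +0.000   +0.066  +0.057  +0.000  -0.001
    131  0.7043   -0.001  +0.023  -0.001  +0.000   +0.066  +0.057  +0.000  -0.001
    196  1.0538   -0.001  +0.023  -0.001  +0.000   +0.067  +0.057  +0.000  -0.001


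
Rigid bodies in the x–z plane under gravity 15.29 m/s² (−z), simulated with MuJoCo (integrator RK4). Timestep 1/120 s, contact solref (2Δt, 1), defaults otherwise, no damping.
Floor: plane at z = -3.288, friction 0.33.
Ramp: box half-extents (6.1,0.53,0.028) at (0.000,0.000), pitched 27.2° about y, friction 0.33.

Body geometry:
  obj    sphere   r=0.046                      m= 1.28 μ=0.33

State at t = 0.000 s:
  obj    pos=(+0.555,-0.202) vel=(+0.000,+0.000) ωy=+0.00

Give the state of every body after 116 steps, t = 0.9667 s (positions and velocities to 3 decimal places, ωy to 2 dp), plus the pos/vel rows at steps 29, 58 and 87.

State at t = 0.9667 s:
  obj    pos=(+2.629,-1.268) vel=(+4.292,-2.206) ωy=+104.88

Key-timestep trajectory:
   step    t(s)  obj.x    obj.z    obj.vx   obj.vz 
     29  0.2417   +0.685  -0.269  +1.073  -0.551
     58  0.4833   +1.074  -0.469  +2.146  -1.103
     87  0.7250   +1.722  -0.802  +3.219  -1.654


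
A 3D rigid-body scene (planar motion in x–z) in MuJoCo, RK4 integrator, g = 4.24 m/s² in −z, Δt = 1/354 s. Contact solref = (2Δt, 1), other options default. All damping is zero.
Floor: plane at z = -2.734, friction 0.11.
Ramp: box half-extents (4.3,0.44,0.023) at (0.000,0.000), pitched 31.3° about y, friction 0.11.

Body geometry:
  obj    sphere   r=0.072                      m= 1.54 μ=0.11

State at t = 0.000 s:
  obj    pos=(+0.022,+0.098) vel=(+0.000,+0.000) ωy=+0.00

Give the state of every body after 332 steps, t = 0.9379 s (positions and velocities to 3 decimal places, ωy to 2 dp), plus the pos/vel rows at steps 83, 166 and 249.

State at t = 0.9379 s:
  obj    pos=(+0.700,-0.314) vel=(+1.448,-0.874) ωy=+13.00

Key-timestep trajectory:
   step    t(s)  obj.x    obj.z    obj.vx   obj.vz 
     83  0.2345   +0.064  +0.072  +0.360  -0.224
    166  0.4689   +0.191  -0.005  +0.724  -0.438
    249  0.7034   +0.403  -0.134  +1.082  -0.664


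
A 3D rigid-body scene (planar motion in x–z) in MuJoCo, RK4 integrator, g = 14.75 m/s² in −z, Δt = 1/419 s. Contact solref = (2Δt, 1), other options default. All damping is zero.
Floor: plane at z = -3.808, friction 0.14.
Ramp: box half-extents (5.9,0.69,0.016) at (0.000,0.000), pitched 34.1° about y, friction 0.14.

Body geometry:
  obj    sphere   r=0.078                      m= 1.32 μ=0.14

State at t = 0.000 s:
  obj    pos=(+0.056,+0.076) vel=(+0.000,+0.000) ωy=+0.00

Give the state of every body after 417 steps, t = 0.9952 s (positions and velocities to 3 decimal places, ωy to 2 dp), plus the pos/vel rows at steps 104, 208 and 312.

State at t = 0.9952 s:
  obj    pos=(+2.746,-1.745) vel=(+5.419,-3.632) ωy=+54.67

Key-timestep trajectory:
   step    t(s)  obj.x    obj.z    obj.vx   obj.vz 
    104  0.2482   +0.223  -0.038  +1.341  -0.927
    208  0.4964   +0.725  -0.377  +2.721  -1.776
    312  0.7446   +1.562  -0.944  +4.027  -2.774


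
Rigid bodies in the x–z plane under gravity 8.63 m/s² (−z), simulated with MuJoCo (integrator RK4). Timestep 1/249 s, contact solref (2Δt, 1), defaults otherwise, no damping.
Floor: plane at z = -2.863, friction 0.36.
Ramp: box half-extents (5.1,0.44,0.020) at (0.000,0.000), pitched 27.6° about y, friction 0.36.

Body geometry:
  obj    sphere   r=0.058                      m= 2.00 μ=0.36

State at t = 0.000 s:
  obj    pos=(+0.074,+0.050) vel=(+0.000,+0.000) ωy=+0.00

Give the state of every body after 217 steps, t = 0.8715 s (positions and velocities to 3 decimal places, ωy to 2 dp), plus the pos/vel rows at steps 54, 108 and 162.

State at t = 0.8715 s:
  obj    pos=(+1.035,-0.453) vel=(+2.206,-1.153) ωy=+42.90

Key-timestep trajectory:
   step    t(s)  obj.x    obj.z    obj.vx   obj.vz 
     54  0.2169   +0.133  +0.018  +0.549  -0.287
    108  0.4337   +0.312  -0.075  +1.098  -0.574
    162  0.6506   +0.610  -0.231  +1.647  -0.861


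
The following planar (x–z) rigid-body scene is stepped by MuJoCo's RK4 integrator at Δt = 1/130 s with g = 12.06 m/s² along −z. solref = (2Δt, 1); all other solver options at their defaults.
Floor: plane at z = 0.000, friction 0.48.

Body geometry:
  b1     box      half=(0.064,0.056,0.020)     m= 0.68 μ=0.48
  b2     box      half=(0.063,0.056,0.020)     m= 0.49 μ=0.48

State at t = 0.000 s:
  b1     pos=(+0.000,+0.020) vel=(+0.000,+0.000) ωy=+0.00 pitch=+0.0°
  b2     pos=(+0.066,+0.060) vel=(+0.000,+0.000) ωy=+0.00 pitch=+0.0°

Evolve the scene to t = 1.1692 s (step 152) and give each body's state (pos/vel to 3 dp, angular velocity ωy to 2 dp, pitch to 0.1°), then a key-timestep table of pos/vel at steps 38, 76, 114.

State at t = 1.1692 s:
  b1     pos=(+0.000,+0.020) vel=(+0.000,+0.000) ωy=+0.00 pitch=+0.0°
  b2     pos=(+0.079,+0.053) vel=(+0.001,-0.001) ωy=-0.03 pitch=+36.3°

Key-timestep trajectory:
   step    t(s)  b1.x    b1.z    b1.vx   b1.vz   b2.x    b2.z    b2.vx   b2.vz 
     38  0.2923   +0.000  +0.020  +0.000  +0.000   +0.079  +0.056  -0.081  -0.019
     76  0.5846   +0.000  +0.020  +0.000  +0.000   +0.078  +0.054  +0.001  -0.001
    114  0.8769   +0.000  +0.020  +0.000  +0.000   +0.079  +0.054  +0.000  +0.000


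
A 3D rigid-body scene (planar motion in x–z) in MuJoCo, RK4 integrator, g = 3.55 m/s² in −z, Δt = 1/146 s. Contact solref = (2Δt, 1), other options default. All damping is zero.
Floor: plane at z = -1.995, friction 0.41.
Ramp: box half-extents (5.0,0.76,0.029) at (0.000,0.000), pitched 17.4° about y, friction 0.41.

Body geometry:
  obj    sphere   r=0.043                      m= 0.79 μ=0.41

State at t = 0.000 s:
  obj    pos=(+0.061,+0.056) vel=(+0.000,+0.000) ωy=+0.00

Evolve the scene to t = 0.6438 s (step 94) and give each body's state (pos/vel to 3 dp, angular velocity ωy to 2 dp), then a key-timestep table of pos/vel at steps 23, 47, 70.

State at t = 0.6438 s:
  obj    pos=(+0.211,+0.009) vel=(+0.466,-0.146) ωy=+11.35

Key-timestep trajectory:
   step    t(s)  obj.x    obj.z    obj.vx   obj.vz 
     23  0.1575   +0.070  +0.053  +0.114  -0.036
     47  0.3219   +0.099  +0.045  +0.233  -0.073
     70  0.4795   +0.144  +0.030  +0.347  -0.109


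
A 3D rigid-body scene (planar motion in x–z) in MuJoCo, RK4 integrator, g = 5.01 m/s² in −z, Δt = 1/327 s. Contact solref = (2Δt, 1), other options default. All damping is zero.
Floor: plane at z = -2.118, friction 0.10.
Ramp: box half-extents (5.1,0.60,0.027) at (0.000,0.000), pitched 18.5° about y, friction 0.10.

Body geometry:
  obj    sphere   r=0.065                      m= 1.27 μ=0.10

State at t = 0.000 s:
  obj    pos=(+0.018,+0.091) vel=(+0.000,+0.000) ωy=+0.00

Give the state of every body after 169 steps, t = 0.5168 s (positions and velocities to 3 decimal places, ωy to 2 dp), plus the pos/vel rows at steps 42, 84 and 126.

State at t = 0.5168 s:
  obj    pos=(+0.162,+0.043) vel=(+0.557,-0.186) ωy=+9.03

Key-timestep trajectory:
   step    t(s)  obj.x    obj.z    obj.vx   obj.vz 
     42  0.1284   +0.027  +0.088  +0.138  -0.046
     84  0.2569   +0.054  +0.079  +0.277  -0.093
    126  0.3853   +0.098  +0.064  +0.415  -0.139


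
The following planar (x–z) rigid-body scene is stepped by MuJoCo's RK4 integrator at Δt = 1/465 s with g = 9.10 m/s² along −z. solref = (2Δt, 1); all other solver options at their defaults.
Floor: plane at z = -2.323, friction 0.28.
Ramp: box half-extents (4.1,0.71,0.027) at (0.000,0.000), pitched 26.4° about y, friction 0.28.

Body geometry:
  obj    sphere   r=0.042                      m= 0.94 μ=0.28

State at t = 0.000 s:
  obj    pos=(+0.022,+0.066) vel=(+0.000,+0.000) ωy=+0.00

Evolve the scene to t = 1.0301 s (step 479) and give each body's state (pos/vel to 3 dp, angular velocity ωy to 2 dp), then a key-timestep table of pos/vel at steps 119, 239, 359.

State at t = 1.0301 s:
  obj    pos=(+1.396,-0.616) vel=(+2.667,-1.324) ωy=+70.88

Key-timestep trajectory:
   step    t(s)  obj.x    obj.z    obj.vx   obj.vz 
    119  0.2559   +0.107  +0.024  +0.663  -0.329
    239  0.5140   +0.364  -0.104  +1.331  -0.661
    359  0.7720   +0.794  -0.317  +1.999  -0.992


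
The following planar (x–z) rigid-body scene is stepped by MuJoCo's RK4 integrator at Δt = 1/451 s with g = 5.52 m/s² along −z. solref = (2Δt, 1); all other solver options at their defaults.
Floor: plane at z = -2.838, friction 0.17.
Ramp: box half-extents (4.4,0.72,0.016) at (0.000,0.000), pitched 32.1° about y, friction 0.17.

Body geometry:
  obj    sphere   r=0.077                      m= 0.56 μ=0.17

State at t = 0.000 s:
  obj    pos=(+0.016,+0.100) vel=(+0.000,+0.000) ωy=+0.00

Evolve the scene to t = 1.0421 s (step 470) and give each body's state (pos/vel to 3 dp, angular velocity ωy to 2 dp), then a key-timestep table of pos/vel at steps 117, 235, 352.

State at t = 1.0421 s:
  obj    pos=(+1.000,-0.517) vel=(+1.888,-1.184) ωy=+26.89

Key-timestep trajectory:
   step    t(s)  obj.x    obj.z    obj.vx   obj.vz 
    117  0.2594   +0.077  +0.061  +0.471  -0.294
    235  0.5211   +0.262  -0.055  +0.944  -0.592
    352  0.7805   +0.568  -0.246  +1.412  -0.893


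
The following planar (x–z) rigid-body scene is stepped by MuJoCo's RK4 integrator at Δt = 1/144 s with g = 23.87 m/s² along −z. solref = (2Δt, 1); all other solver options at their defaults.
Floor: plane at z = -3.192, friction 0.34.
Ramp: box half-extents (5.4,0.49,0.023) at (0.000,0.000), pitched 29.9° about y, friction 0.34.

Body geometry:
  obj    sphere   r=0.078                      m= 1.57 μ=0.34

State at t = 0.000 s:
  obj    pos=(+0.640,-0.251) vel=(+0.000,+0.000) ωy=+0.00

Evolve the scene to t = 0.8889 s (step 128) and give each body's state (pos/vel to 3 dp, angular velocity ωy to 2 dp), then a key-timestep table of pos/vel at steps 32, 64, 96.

State at t = 0.8889 s:
  obj    pos=(+3.551,-1.925) vel=(+6.549,-3.766) ωy=+96.84

Key-timestep trajectory:
   step    t(s)  obj.x    obj.z    obj.vx   obj.vz 
     32  0.2222   +0.822  -0.356  +1.638  -0.942
     64  0.4444   +1.368  -0.670  +3.275  -1.883
     96  0.6667   +2.277  -1.193  +4.912  -2.824


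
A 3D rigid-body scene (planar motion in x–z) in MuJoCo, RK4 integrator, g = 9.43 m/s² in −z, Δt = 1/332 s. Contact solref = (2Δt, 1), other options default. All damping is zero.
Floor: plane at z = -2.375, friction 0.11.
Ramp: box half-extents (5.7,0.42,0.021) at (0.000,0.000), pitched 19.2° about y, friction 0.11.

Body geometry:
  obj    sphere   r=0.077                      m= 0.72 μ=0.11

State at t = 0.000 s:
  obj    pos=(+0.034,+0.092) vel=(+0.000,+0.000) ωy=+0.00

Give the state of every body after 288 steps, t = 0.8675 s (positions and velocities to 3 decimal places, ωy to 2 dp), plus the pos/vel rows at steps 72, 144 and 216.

State at t = 0.8675 s:
  obj    pos=(+0.821,-0.182) vel=(+1.815,-0.632) ωy=+24.95

Key-timestep trajectory:
   step    t(s)  obj.x    obj.z    obj.vx   obj.vz 
     72  0.2169   +0.083  +0.075  +0.454  -0.158
    144  0.4337   +0.231  +0.023  +0.907  -0.316
    216  0.6506   +0.477  -0.062  +1.361  -0.474


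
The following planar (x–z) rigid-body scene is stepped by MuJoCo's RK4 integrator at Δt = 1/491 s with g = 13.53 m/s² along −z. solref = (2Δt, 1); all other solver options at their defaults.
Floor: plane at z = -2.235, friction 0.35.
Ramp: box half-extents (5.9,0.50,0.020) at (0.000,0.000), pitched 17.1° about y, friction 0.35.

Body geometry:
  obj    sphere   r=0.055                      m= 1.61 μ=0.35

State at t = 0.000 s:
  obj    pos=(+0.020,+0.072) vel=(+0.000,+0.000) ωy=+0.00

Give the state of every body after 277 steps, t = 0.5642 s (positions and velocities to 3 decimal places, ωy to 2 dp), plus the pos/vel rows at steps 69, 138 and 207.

State at t = 0.5642 s:
  obj    pos=(+0.452,-0.061) vel=(+1.532,-0.471) ωy=+29.14

Key-timestep trajectory:
   step    t(s)  obj.x    obj.z    obj.vx   obj.vz 
     69  0.1405   +0.047  +0.064  +0.382  -0.117
    138  0.2811   +0.127  +0.039  +0.763  -0.235
    207  0.4216   +0.261  -0.002  +1.145  -0.352


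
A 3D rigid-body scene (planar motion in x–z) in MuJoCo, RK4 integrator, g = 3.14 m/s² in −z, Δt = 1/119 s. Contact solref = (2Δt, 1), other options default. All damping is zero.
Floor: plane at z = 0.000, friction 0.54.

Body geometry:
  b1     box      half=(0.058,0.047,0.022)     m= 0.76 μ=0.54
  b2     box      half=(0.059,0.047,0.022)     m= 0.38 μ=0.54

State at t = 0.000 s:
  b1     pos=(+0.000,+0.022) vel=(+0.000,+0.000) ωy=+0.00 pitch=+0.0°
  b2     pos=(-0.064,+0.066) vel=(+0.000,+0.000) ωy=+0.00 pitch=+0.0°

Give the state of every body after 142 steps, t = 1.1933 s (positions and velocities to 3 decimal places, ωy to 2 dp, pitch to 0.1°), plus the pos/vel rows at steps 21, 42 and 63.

State at t = 1.1933 s:
  b1     pos=(+0.000,+0.022) vel=(+0.000,+0.000) ωy=+0.00 pitch=+0.0°
  b2     pos=(-0.077,+0.056) vel=(+0.000,+0.000) ωy=+0.01 pitch=-42.5°

Key-timestep trajectory:
   step    t(s)  b1.x    b1.z    b1.vx   b1.vz   b2.x    b2.z    b2.vx   b2.vz 
     21  0.1765   +0.000  +0.022  +0.000  +0.000   -0.068  +0.065  -0.045  -0.022
     42  0.3529   +0.000  +0.022  +0.000  +0.000   -0.079  +0.056  -0.051  +0.059
     63  0.5294   +0.000  +0.022  +0.000  +0.000   -0.077  +0.056  +0.085  -0.041


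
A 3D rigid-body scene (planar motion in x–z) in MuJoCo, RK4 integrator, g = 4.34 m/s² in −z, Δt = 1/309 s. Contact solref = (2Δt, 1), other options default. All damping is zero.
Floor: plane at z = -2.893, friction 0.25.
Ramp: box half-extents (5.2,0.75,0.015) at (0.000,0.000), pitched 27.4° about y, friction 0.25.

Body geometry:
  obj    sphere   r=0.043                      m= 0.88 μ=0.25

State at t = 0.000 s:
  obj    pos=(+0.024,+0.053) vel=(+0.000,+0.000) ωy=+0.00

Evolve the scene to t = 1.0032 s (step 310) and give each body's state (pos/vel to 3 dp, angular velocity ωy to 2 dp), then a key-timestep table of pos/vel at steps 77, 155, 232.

State at t = 1.0032 s:
  obj    pos=(+0.661,-0.278) vel=(+1.271,-0.659) ωy=+33.28

Key-timestep trajectory:
   step    t(s)  obj.x    obj.z    obj.vx   obj.vz 
     77  0.2492   +0.063  +0.033  +0.316  -0.164
    155  0.5016   +0.183  -0.030  +0.635  -0.329
    232  0.7508   +0.381  -0.132  +0.951  -0.493


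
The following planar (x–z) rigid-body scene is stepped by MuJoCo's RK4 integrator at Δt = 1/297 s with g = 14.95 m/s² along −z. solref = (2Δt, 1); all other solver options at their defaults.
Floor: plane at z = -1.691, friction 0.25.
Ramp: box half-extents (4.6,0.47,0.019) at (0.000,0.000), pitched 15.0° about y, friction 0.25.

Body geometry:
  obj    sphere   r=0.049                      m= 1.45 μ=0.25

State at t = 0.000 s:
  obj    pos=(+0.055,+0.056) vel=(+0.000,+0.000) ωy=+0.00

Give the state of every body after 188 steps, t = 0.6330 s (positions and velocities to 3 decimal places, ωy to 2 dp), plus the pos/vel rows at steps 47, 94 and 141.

State at t = 0.6330 s:
  obj    pos=(+0.590,-0.088) vel=(+1.690,-0.453) ωy=+35.70

Key-timestep trajectory:
   step    t(s)  obj.x    obj.z    obj.vx   obj.vz 
     47  0.1582   +0.088  +0.047  +0.423  -0.113
     94  0.3165   +0.189  +0.020  +0.845  -0.226
    141  0.4747   +0.356  -0.025  +1.267  -0.340


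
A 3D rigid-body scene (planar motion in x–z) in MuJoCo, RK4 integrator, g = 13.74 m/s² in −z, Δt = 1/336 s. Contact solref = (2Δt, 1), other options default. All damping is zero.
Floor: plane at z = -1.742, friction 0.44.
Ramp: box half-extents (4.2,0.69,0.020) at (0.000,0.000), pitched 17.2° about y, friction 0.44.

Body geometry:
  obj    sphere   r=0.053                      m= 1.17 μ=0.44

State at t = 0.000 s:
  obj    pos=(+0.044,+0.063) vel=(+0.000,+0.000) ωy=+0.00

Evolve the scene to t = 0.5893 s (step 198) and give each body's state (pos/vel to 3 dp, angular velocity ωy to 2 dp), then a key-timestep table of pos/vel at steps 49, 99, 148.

State at t = 0.5893 s:
  obj    pos=(+0.525,-0.086) vel=(+1.634,-0.506) ωy=+32.26

Key-timestep trajectory:
   step    t(s)  obj.x    obj.z    obj.vx   obj.vz 
     49  0.1458   +0.073  +0.054  +0.404  -0.125
     99  0.2946   +0.164  +0.026  +0.817  -0.253
    148  0.4405   +0.313  -0.020  +1.221  -0.378


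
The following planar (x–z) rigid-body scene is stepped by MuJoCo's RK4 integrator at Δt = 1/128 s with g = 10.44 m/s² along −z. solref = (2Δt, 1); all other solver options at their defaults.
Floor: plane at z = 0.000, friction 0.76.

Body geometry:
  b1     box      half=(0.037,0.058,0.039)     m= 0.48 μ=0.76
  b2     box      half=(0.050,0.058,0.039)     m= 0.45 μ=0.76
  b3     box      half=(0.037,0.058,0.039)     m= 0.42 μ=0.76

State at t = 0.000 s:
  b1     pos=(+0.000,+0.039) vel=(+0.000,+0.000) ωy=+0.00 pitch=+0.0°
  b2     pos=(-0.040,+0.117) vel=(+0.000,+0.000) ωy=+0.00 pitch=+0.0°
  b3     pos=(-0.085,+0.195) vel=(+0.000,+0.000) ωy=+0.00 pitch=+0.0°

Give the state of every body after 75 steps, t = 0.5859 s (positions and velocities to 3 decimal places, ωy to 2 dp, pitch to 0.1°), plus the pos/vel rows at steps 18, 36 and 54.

State at t = 0.5859 s:
  b1     pos=(+0.000,+0.039) vel=(+0.000,+0.000) ωy=+0.00 pitch=+0.0°
  b2     pos=(-0.086,+0.050) vel=(+0.000,+0.000) ωy=+0.00 pitch=-90.0°
  b3     pos=(-0.207,+0.037) vel=(+0.000,+0.000) ωy=+0.00 pitch=-90.0°

Key-timestep trajectory:
   step    t(s)  b1.x    b1.z    b1.vx   b1.vz   b2.x    b2.z    b2.vx   b2.vz   b3.x    b3.z    b3.vx   b3.vz 
     18  0.1406   +0.000  +0.039  +0.001  +0.000   -0.051  +0.114  -0.175  -0.064   -0.117  +0.175  -0.465  -0.392
     36  0.2812   +0.000  +0.039  +0.000  +0.000   -0.086  +0.059  -0.278  -0.989   -0.197  +0.036  -0.876  -0.748
     54  0.4219   +0.000  +0.039  +0.000  +0.000   -0.086  +0.050  +0.001  +0.002   -0.209  +0.039  +0.193  -0.190


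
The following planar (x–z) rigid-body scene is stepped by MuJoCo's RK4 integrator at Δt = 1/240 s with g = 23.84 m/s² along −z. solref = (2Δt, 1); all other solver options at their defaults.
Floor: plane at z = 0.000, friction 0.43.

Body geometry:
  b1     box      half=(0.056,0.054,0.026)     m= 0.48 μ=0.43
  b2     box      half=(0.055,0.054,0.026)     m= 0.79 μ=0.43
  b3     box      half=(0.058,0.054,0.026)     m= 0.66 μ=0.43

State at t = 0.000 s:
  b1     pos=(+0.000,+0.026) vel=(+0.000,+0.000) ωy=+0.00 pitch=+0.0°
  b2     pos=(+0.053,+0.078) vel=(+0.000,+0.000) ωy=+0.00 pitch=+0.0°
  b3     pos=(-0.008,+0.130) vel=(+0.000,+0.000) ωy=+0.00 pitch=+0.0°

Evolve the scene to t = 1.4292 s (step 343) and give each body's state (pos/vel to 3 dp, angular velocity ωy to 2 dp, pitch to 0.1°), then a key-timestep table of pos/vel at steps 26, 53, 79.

State at t = 1.4292 s:
  b1     pos=(+0.000,+0.026) vel=(+0.000,+0.000) ωy=+0.00 pitch=+0.0°
  b2     pos=(+0.053,+0.078) vel=(+0.000,+0.000) ωy=+0.00 pitch=+0.0°
  b3     pos=(-0.140,+0.026) vel=(+0.000,+0.000) ωy=+0.00 pitch=+180.0°

Key-timestep trajectory:
   step    t(s)  b1.x    b1.z    b1.vx   b1.vz   b2.x    b2.z    b2.vx   b2.vz   b3.x    b3.z    b3.vx   b3.vz 
     26  0.1083   +0.000  +0.026  +0.000  +0.000   +0.053  +0.078  +0.001  +0.000   -0.021  +0.123  -0.249  -0.262
     53  0.2208   +0.000  +0.026  +0.001  +0.000   +0.053  +0.078  +0.001  +0.000   -0.055  +0.114  -0.367  -0.105
     79  0.3292   +0.000  +0.026  +0.000  +0.000   +0.053  +0.078  +0.000  +0.000   -0.116  +0.068  -0.668  -1.262
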